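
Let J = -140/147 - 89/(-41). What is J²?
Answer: 1100401/741321 ≈ 1.4844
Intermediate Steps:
J = 1049/861 (J = -140*1/147 - 89*(-1/41) = -20/21 + 89/41 = 1049/861 ≈ 1.2184)
J² = (1049/861)² = 1100401/741321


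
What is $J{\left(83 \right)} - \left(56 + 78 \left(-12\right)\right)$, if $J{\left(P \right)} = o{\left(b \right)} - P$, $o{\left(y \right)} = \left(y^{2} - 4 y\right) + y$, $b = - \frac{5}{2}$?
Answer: $\frac{3243}{4} \approx 810.75$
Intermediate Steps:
$b = - \frac{5}{2}$ ($b = \left(-5\right) \frac{1}{2} = - \frac{5}{2} \approx -2.5$)
$o{\left(y \right)} = y^{2} - 3 y$
$J{\left(P \right)} = \frac{55}{4} - P$ ($J{\left(P \right)} = - \frac{5 \left(-3 - \frac{5}{2}\right)}{2} - P = \left(- \frac{5}{2}\right) \left(- \frac{11}{2}\right) - P = \frac{55}{4} - P$)
$J{\left(83 \right)} - \left(56 + 78 \left(-12\right)\right) = \left(\frac{55}{4} - 83\right) - \left(56 + 78 \left(-12\right)\right) = \left(\frac{55}{4} - 83\right) - \left(56 - 936\right) = - \frac{277}{4} - -880 = - \frac{277}{4} + 880 = \frac{3243}{4}$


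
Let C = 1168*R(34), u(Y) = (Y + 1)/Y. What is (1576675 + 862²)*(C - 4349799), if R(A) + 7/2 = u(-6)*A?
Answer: -30069081490939/3 ≈ -1.0023e+13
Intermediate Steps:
u(Y) = (1 + Y)/Y
R(A) = -7/2 + 5*A/6 (R(A) = -7/2 + ((1 - 6)/(-6))*A = -7/2 + (-⅙*(-5))*A = -7/2 + 5*A/6)
C = 87016/3 (C = 1168*(-7/2 + (⅚)*34) = 1168*(-7/2 + 85/3) = 1168*(149/6) = 87016/3 ≈ 29005.)
(1576675 + 862²)*(C - 4349799) = (1576675 + 862²)*(87016/3 - 4349799) = (1576675 + 743044)*(-12962381/3) = 2319719*(-12962381/3) = -30069081490939/3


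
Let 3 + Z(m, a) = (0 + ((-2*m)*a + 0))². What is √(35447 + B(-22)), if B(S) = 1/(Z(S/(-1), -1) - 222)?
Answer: √103771838598/1711 ≈ 188.27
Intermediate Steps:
Z(m, a) = -3 + 4*a²*m² (Z(m, a) = -3 + (0 + ((-2*m)*a + 0))² = -3 + (0 + (-2*a*m + 0))² = -3 + (0 - 2*a*m)² = -3 + (-2*a*m)² = -3 + 4*a²*m²)
B(S) = 1/(-225 + 4*S²) (B(S) = 1/((-3 + 4*(-1)²*(S/(-1))²) - 222) = 1/((-3 + 4*1*(S*(-1))²) - 222) = 1/((-3 + 4*1*(-S)²) - 222) = 1/((-3 + 4*1*S²) - 222) = 1/((-3 + 4*S²) - 222) = 1/(-225 + 4*S²))
√(35447 + B(-22)) = √(35447 + 1/(-225 + 4*(-22)²)) = √(35447 + 1/(-225 + 4*484)) = √(35447 + 1/(-225 + 1936)) = √(35447 + 1/1711) = √(60649818/1711) = √103771838598/1711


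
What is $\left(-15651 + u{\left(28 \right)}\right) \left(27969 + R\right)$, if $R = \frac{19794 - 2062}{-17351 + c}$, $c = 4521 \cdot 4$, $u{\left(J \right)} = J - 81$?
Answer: $- \frac{322230517336}{733} \approx -4.3961 \cdot 10^{8}$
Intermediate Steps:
$u{\left(J \right)} = -81 + J$ ($u{\left(J \right)} = J - 81 = -81 + J$)
$c = 18084$
$R = \frac{17732}{733}$ ($R = \frac{19794 - 2062}{-17351 + 18084} = \frac{17732}{733} \approx 24.191$)
$\left(-15651 + u{\left(28 \right)}\right) \left(27969 + R\right) = \left(-15651 + \left(-81 + 28\right)\right) \left(27969 + \frac{17732}{733}\right) = \left(-15651 - 53\right) \frac{20519009}{733} = \left(-15704\right) \frac{20519009}{733} = - \frac{322230517336}{733}$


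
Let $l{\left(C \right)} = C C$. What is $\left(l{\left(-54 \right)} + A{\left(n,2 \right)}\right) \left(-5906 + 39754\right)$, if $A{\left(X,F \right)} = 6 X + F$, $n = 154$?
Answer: $130044016$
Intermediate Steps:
$A{\left(X,F \right)} = F + 6 X$
$l{\left(C \right)} = C^{2}$
$\left(l{\left(-54 \right)} + A{\left(n,2 \right)}\right) \left(-5906 + 39754\right) = \left(\left(-54\right)^{2} + \left(2 + 6 \cdot 154\right)\right) \left(-5906 + 39754\right) = \left(2916 + \left(2 + 924\right)\right) 33848 = \left(2916 + 926\right) 33848 = 3842 \cdot 33848 = 130044016$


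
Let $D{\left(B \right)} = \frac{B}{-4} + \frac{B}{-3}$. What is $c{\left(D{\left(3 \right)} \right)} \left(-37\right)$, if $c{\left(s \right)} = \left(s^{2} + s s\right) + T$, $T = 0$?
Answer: $- \frac{1813}{8} \approx -226.63$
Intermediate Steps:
$D{\left(B \right)} = - \frac{7 B}{12}$ ($D{\left(B \right)} = B \left(- \frac{1}{4}\right) + B \left(- \frac{1}{3}\right) = - \frac{B}{4} - \frac{B}{3} = - \frac{7 B}{12}$)
$c{\left(s \right)} = 2 s^{2}$ ($c{\left(s \right)} = \left(s^{2} + s s\right) + 0 = \left(s^{2} + s^{2}\right) + 0 = 2 s^{2} + 0 = 2 s^{2}$)
$c{\left(D{\left(3 \right)} \right)} \left(-37\right) = 2 \left(\left(- \frac{7}{12}\right) 3\right)^{2} \left(-37\right) = 2 \left(- \frac{7}{4}\right)^{2} \left(-37\right) = 2 \cdot \frac{49}{16} \left(-37\right) = \frac{49}{8} \left(-37\right) = - \frac{1813}{8}$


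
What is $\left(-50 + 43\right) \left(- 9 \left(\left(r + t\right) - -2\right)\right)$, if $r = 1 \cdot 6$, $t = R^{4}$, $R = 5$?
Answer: $39879$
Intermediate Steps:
$t = 625$ ($t = 5^{4} = 625$)
$r = 6$
$\left(-50 + 43\right) \left(- 9 \left(\left(r + t\right) - -2\right)\right) = \left(-50 + 43\right) \left(- 9 \left(\left(6 + 625\right) - -2\right)\right) = - 7 \left(- 9 \left(631 + 2\right)\right) = - 7 \left(\left(-9\right) 633\right) = \left(-7\right) \left(-5697\right) = 39879$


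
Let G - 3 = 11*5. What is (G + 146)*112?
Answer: 22848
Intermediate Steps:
G = 58 (G = 3 + 11*5 = 3 + 55 = 58)
(G + 146)*112 = (58 + 146)*112 = 204*112 = 22848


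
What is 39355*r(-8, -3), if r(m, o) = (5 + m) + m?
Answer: -432905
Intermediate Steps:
r(m, o) = 5 + 2*m
39355*r(-8, -3) = 39355*(5 + 2*(-8)) = 39355*(5 - 16) = 39355*(-11) = -432905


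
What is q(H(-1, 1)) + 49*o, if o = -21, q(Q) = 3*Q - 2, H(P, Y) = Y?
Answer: -1028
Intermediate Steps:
q(Q) = -2 + 3*Q
q(H(-1, 1)) + 49*o = (-2 + 3*1) + 49*(-21) = (-2 + 3) - 1029 = 1 - 1029 = -1028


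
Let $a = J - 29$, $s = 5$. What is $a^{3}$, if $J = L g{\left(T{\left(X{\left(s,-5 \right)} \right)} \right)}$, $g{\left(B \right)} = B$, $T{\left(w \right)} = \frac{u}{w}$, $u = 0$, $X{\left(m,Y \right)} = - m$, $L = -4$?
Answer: $-24389$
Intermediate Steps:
$T{\left(w \right)} = 0$ ($T{\left(w \right)} = \frac{0}{w} = 0$)
$J = 0$ ($J = \left(-4\right) 0 = 0$)
$a = -29$ ($a = 0 - 29 = -29$)
$a^{3} = \left(-29\right)^{3} = -24389$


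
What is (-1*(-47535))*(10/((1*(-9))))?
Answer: -158450/3 ≈ -52817.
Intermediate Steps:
(-1*(-47535))*(10/((1*(-9)))) = 47535*(10/(-9)) = 47535*(10*(-1/9)) = 47535*(-10/9) = -158450/3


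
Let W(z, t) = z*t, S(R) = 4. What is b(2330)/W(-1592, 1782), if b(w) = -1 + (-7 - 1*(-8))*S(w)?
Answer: -1/945648 ≈ -1.0575e-6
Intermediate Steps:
W(z, t) = t*z
b(w) = 3 (b(w) = -1 + (-7 - 1*(-8))*4 = -1 + (-7 + 8)*4 = -1 + 1*4 = -1 + 4 = 3)
b(2330)/W(-1592, 1782) = 3/((1782*(-1592))) = 3/(-2836944) = 3*(-1/2836944) = -1/945648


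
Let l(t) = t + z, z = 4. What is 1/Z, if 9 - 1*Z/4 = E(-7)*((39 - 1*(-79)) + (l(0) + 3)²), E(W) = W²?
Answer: -1/32696 ≈ -3.0585e-5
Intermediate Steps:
l(t) = 4 + t (l(t) = t + 4 = 4 + t)
Z = -32696 (Z = 36 - 4*(-7)²*((39 - 1*(-79)) + ((4 + 0) + 3)²) = 36 - 196*((39 + 79) + (4 + 3)²) = 36 - 196*(118 + 7²) = 36 - 196*(118 + 49) = 36 - 196*167 = 36 - 4*8183 = 36 - 32732 = -32696)
1/Z = 1/(-32696) = -1/32696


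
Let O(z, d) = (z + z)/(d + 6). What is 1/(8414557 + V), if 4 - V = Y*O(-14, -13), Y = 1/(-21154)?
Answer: 10577/89000811699 ≈ 1.1884e-7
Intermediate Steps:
O(z, d) = 2*z/(6 + d) (O(z, d) = (2*z)/(6 + d) = 2*z/(6 + d))
Y = -1/21154 ≈ -4.7272e-5
V = 42310/10577 (V = 4 - (-1)*2*(-14)/(6 - 13)/21154 = 4 - (-1)*2*(-14)/(-7)/21154 = 4 - (-1)*2*(-14)*(-⅐)/21154 = 4 - (-1)*4/21154 = 4 - 1*(-2/10577) = 4 + 2/10577 = 42310/10577 ≈ 4.0002)
1/(8414557 + V) = 1/(8414557 + 42310/10577) = 1/(89000811699/10577) = 10577/89000811699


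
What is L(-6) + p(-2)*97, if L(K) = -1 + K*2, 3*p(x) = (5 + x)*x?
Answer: -207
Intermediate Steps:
p(x) = x*(5 + x)/3 (p(x) = ((5 + x)*x)/3 = (x*(5 + x))/3 = x*(5 + x)/3)
L(K) = -1 + 2*K
L(-6) + p(-2)*97 = (-1 + 2*(-6)) + ((⅓)*(-2)*(5 - 2))*97 = (-1 - 12) + ((⅓)*(-2)*3)*97 = -13 - 2*97 = -13 - 194 = -207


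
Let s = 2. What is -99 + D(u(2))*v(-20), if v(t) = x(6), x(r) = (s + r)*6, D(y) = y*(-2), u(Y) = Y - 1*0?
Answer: -291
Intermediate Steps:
u(Y) = Y (u(Y) = Y + 0 = Y)
D(y) = -2*y
x(r) = 12 + 6*r (x(r) = (2 + r)*6 = 12 + 6*r)
v(t) = 48 (v(t) = 12 + 6*6 = 12 + 36 = 48)
-99 + D(u(2))*v(-20) = -99 - 2*2*48 = -99 - 4*48 = -99 - 192 = -291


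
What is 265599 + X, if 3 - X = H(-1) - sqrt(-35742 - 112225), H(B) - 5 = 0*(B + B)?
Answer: 265597 + I*sqrt(147967) ≈ 2.656e+5 + 384.66*I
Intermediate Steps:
H(B) = 5 (H(B) = 5 + 0*(B + B) = 5 + 0*(2*B) = 5 + 0 = 5)
X = -2 + I*sqrt(147967) (X = 3 - (5 - sqrt(-35742 - 112225)) = 3 - (5 - sqrt(-147967)) = 3 - (5 - I*sqrt(147967)) = 3 + (-5 + I*sqrt(147967)) = -2 + I*sqrt(147967) ≈ -2.0 + 384.66*I)
265599 + X = 265599 + (-2 + I*sqrt(147967)) = 265597 + I*sqrt(147967)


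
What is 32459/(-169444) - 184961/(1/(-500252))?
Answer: 15678163655951909/169444 ≈ 9.2527e+10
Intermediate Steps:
32459/(-169444) - 184961/(1/(-500252)) = 32459*(-1/169444) - 184961/(-1/500252) = -32459/169444 - 184961*(-500252) = -32459/169444 + 92527110172 = 15678163655951909/169444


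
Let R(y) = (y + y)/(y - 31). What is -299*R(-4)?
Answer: -2392/35 ≈ -68.343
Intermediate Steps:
R(y) = 2*y/(-31 + y) (R(y) = (2*y)/(-31 + y) = 2*y/(-31 + y))
-299*R(-4) = -598*(-4)/(-31 - 4) = -598*(-4)/(-35) = -598*(-4)*(-1)/35 = -299*8/35 = -2392/35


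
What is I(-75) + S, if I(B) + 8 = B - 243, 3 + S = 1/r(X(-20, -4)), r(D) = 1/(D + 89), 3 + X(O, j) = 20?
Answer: -223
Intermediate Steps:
X(O, j) = 17 (X(O, j) = -3 + 20 = 17)
r(D) = 1/(89 + D)
S = 103 (S = -3 + 1/(1/(89 + 17)) = -3 + 1/(1/106) = -3 + 106 = 103)
I(B) = -251 + B (I(B) = -8 + (B - 243) = -8 + (-243 + B) = -251 + B)
I(-75) + S = (-251 - 75) + 103 = -326 + 103 = -223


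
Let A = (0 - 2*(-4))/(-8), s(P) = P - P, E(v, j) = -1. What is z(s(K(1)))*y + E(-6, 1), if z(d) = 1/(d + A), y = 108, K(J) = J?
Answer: -109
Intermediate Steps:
s(P) = 0
A = -1 (A = (0 + 8)*(-⅛) = 8*(-⅛) = -1)
z(d) = 1/(-1 + d) (z(d) = 1/(d - 1) = 1/(-1 + d))
z(s(K(1)))*y + E(-6, 1) = 108/(-1 + 0) - 1 = 108/(-1) - 1 = -1*108 - 1 = -108 - 1 = -109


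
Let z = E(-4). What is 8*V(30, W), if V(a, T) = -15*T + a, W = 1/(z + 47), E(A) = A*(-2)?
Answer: 2616/11 ≈ 237.82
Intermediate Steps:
E(A) = -2*A
z = 8 (z = -2*(-4) = 8)
W = 1/55 (W = 1/(8 + 47) = 1/55 ≈ 0.018182)
V(a, T) = a - 15*T
8*V(30, W) = 8*(30 - 15*1/55) = 8*(30 - 3/11) = 8*(327/11) = 2616/11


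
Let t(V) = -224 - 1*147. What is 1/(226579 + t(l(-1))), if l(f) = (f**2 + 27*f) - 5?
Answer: 1/226208 ≈ 4.4207e-6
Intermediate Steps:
l(f) = -5 + f**2 + 27*f
t(V) = -371 (t(V) = -224 - 147 = -371)
1/(226579 + t(l(-1))) = 1/(226579 - 371) = 1/226208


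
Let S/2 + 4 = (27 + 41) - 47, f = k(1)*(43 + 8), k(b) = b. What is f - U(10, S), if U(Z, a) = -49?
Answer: 100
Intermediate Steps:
f = 51 (f = 1*(43 + 8) = 1*51 = 51)
S = 34 (S = -8 + 2*((27 + 41) - 47) = -8 + 2*(68 - 47) = -8 + 2*21 = -8 + 42 = 34)
f - U(10, S) = 51 - 1*(-49) = 51 + 49 = 100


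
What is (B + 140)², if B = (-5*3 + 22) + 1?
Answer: 21904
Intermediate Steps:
B = 8 (B = (-15 + 22) + 1 = 7 + 1 = 8)
(B + 140)² = (8 + 140)² = 148² = 21904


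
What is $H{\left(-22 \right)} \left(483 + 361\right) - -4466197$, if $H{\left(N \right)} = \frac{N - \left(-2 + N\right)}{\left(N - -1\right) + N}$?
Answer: $\frac{192044783}{43} \approx 4.4662 \cdot 10^{6}$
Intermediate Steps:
$H{\left(N \right)} = \frac{2}{1 + 2 N}$ ($H{\left(N \right)} = \frac{2}{\left(N + 1\right) + N} = \frac{2}{\left(1 + N\right) + N} = \frac{2}{1 + 2 N}$)
$H{\left(-22 \right)} \left(483 + 361\right) - -4466197 = \frac{2}{1 + 2 \left(-22\right)} \left(483 + 361\right) - -4466197 = \frac{2}{1 - 44} \cdot 844 + 4466197 = \frac{2}{-43} \cdot 844 + 4466197 = 2 \left(- \frac{1}{43}\right) 844 + 4466197 = \left(- \frac{2}{43}\right) 844 + 4466197 = - \frac{1688}{43} + 4466197 = \frac{192044783}{43}$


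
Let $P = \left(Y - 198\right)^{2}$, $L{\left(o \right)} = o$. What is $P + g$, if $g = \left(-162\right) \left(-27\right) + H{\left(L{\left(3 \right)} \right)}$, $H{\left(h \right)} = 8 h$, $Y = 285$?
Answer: $11967$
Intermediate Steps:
$P = 7569$ ($P = \left(285 - 198\right)^{2} = 87^{2} = 7569$)
$g = 4398$ ($g = \left(-162\right) \left(-27\right) + 8 \cdot 3 = 4374 + 24 = 4398$)
$P + g = 7569 + 4398 = 11967$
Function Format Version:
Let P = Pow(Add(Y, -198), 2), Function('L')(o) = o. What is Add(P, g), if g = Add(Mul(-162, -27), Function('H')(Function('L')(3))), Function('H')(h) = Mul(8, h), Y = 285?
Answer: 11967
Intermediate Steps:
P = 7569 (P = Pow(Add(285, -198), 2) = Pow(87, 2) = 7569)
g = 4398 (g = Add(Mul(-162, -27), Mul(8, 3)) = Add(4374, 24) = 4398)
Add(P, g) = Add(7569, 4398) = 11967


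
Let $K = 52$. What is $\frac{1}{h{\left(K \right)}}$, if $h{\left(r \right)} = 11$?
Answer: $\frac{1}{11} \approx 0.090909$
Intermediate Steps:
$\frac{1}{h{\left(K \right)}} = \frac{1}{11}$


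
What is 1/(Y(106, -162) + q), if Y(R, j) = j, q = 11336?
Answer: 1/11174 ≈ 8.9493e-5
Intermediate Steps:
1/(Y(106, -162) + q) = 1/(-162 + 11336) = 1/11174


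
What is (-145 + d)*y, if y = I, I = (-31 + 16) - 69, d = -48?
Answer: 16212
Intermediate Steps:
I = -84 (I = -15 - 69 = -84)
y = -84
(-145 + d)*y = (-145 - 48)*(-84) = -193*(-84) = 16212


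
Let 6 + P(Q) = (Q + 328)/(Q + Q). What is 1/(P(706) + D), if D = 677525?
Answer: 706/478328931 ≈ 1.4760e-6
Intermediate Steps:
P(Q) = -6 + (328 + Q)/(2*Q) (P(Q) = -6 + (Q + 328)/(Q + Q) = -6 + (328 + Q)/((2*Q)) = -6 + (328 + Q)*(1/(2*Q)) = -6 + (328 + Q)/(2*Q))
1/(P(706) + D) = 1/((-11/2 + 164/706) + 677525) = 1/((-11/2 + 164*(1/706)) + 677525) = 1/((-11/2 + 82/353) + 677525) = 1/(-3719/706 + 677525) = 1/(478328931/706) = 706/478328931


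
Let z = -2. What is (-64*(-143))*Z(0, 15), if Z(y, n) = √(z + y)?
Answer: 9152*I*√2 ≈ 12943.0*I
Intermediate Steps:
Z(y, n) = √(-2 + y)
(-64*(-143))*Z(0, 15) = (-64*(-143))*√(-2 + 0) = 9152*√(-2) = 9152*(I*√2) = 9152*I*√2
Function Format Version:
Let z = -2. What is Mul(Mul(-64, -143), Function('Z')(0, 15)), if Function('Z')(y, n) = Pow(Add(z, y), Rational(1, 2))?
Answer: Mul(9152, I, Pow(2, Rational(1, 2))) ≈ Mul(12943., I)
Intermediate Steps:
Function('Z')(y, n) = Pow(Add(-2, y), Rational(1, 2))
Mul(Mul(-64, -143), Function('Z')(0, 15)) = Mul(Mul(-64, -143), Pow(Add(-2, 0), Rational(1, 2))) = Mul(9152, Pow(-2, Rational(1, 2))) = Mul(9152, Mul(I, Pow(2, Rational(1, 2)))) = Mul(9152, I, Pow(2, Rational(1, 2)))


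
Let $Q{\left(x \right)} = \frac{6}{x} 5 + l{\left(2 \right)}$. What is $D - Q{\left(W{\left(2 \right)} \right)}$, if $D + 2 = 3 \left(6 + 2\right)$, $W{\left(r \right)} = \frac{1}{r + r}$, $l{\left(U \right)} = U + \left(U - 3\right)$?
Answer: $-99$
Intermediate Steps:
$l{\left(U \right)} = -3 + 2 U$ ($l{\left(U \right)} = U + \left(-3 + U\right) = -3 + 2 U$)
$W{\left(r \right)} = \frac{1}{2 r}$
$D = 22$ ($D = -2 + 3 \left(6 + 2\right) = -2 + 3 \cdot 8 = -2 + 24 = 22$)
$Q{\left(x \right)} = 1 + \frac{30}{x}$ ($Q{\left(x \right)} = \frac{6}{x} 5 + \left(-3 + 2 \cdot 2\right) = \frac{30}{x} + \left(-3 + 4\right) = \frac{30}{x} + 1 = 1 + \frac{30}{x}$)
$D - Q{\left(W{\left(2 \right)} \right)} = 22 - \frac{30 + \frac{1}{2 \cdot 2}}{\frac{1}{2} \cdot \frac{1}{2}} = 22 - \frac{30 + \frac{1}{2} \cdot \frac{1}{2}}{\frac{1}{2} \cdot \frac{1}{2}} = 22 - \frac{1}{\frac{1}{4}} \left(30 + \frac{1}{4}\right) = 22 - 4 \cdot \frac{121}{4} = 22 - 121 = -99$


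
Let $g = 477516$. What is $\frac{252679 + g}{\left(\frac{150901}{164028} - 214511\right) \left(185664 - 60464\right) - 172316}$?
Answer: $- \frac{29943106365}{1101318205601312} \approx -2.7188 \cdot 10^{-5}$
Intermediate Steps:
$\frac{252679 + g}{\left(\frac{150901}{164028} - 214511\right) \left(185664 - 60464\right) - 172316} = \frac{252679 + 477516}{\left(\frac{150901}{164028} - 214511\right) \left(185664 - 60464\right) - 172316} = \frac{730195}{\left(150901 \cdot \frac{1}{164028} - 214511\right) 125200 - 172316} = \frac{730195}{\left(\frac{150901}{164028} - 214511\right) 125200 - 172316} = \frac{730195}{\left(- \frac{35185659407}{164028}\right) 125200 - 172316} = \frac{730195}{- \frac{1101311139439100}{41007} - 172316} = \frac{730195}{- \frac{1101318205601312}{41007}} = 730195 \left(- \frac{41007}{1101318205601312}\right) = - \frac{29943106365}{1101318205601312}$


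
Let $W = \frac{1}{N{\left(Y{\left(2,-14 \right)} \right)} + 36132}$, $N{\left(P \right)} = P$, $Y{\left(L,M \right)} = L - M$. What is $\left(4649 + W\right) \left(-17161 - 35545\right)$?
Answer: $- \frac{4428675752709}{18074} \approx -2.4503 \cdot 10^{8}$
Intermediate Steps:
$W = \frac{1}{36148}$ ($W = \frac{1}{\left(2 - -14\right) + 36132} = \frac{1}{\left(2 + 14\right) + 36132} = \frac{1}{16 + 36132} = \frac{1}{36148} \approx 2.7664 \cdot 10^{-5}$)
$\left(4649 + W\right) \left(-17161 - 35545\right) = \left(4649 + \frac{1}{36148}\right) \left(-17161 - 35545\right) = \frac{168052053}{36148} \left(-52706\right) = - \frac{4428675752709}{18074}$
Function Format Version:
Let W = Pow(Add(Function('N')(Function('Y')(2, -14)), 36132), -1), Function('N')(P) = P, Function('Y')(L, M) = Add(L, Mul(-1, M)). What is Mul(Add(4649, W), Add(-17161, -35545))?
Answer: Rational(-4428675752709, 18074) ≈ -2.4503e+8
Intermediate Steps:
W = Rational(1, 36148) (W = Pow(Add(Add(2, Mul(-1, -14)), 36132), -1) = Pow(Add(Add(2, 14), 36132), -1) = Pow(Add(16, 36132), -1) = Pow(36148, -1) = Rational(1, 36148) ≈ 2.7664e-5)
Mul(Add(4649, W), Add(-17161, -35545)) = Mul(Add(4649, Rational(1, 36148)), Add(-17161, -35545)) = Mul(Rational(168052053, 36148), -52706) = Rational(-4428675752709, 18074)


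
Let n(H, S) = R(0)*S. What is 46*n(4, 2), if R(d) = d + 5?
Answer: 460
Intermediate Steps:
R(d) = 5 + d
n(H, S) = 5*S (n(H, S) = (5 + 0)*S = 5*S)
46*n(4, 2) = 46*(5*2) = 46*10 = 460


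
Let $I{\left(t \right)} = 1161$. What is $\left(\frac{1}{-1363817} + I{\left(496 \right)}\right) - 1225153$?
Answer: $- \frac{1669301097465}{1363817} \approx -1.224 \cdot 10^{6}$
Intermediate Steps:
$\left(\frac{1}{-1363817} + I{\left(496 \right)}\right) - 1225153 = \left(\frac{1}{-1363817} + 1161\right) - 1225153 = \left(- \frac{1}{1363817} + 1161\right) - 1225153 = \frac{1583391536}{1363817} - 1225153 = - \frac{1669301097465}{1363817}$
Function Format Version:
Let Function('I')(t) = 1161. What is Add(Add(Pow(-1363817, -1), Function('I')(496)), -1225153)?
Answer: Rational(-1669301097465, 1363817) ≈ -1.2240e+6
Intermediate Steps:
Add(Add(Pow(-1363817, -1), Function('I')(496)), -1225153) = Add(Add(Pow(-1363817, -1), 1161), -1225153) = Add(Add(Rational(-1, 1363817), 1161), -1225153) = Add(Rational(1583391536, 1363817), -1225153) = Rational(-1669301097465, 1363817)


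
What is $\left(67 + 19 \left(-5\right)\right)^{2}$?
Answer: $784$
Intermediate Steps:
$\left(67 + 19 \left(-5\right)\right)^{2} = \left(67 - 95\right)^{2} = \left(-28\right)^{2} = 784$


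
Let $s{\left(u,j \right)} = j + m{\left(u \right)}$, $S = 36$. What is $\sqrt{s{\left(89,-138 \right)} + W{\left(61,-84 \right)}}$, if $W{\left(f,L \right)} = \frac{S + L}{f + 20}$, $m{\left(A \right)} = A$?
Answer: $\frac{i \sqrt{4017}}{9} \approx 7.0422 i$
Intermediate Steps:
$W{\left(f,L \right)} = \frac{36 + L}{20 + f}$ ($W{\left(f,L \right)} = \frac{36 + L}{f + 20} = \frac{36 + L}{20 + f}$)
$s{\left(u,j \right)} = j + u$
$\sqrt{s{\left(89,-138 \right)} + W{\left(61,-84 \right)}} = \sqrt{\left(-138 + 89\right) + \frac{36 - 84}{20 + 61}} = \sqrt{-49 + \frac{1}{81} \left(-48\right)} = \sqrt{-49 - \frac{16}{27}} = \sqrt{- \frac{1339}{27}} = \frac{i \sqrt{4017}}{9}$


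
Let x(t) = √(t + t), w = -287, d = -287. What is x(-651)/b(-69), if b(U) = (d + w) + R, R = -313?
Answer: -I*√1302/887 ≈ -0.04068*I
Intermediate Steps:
b(U) = -887 (b(U) = (-287 - 287) - 313 = -574 - 313 = -887)
x(t) = √2*√t (x(t) = √(2*t) = √2*√t)
x(-651)/b(-69) = (√2*√(-651))/(-887) = (√2*(I*√651))*(-1/887) = (I*√1302)*(-1/887) = -I*√1302/887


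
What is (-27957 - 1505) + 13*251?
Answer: -26199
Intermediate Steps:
(-27957 - 1505) + 13*251 = -29462 + 3263 = -26199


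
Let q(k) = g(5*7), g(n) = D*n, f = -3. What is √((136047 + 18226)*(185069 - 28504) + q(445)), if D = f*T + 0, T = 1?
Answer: 2*√6038438035 ≈ 1.5541e+5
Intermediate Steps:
D = -3 (D = -3*1 + 0 = -3 + 0 = -3)
g(n) = -3*n
q(k) = -105 (q(k) = -15*7 = -3*35 = -105)
√((136047 + 18226)*(185069 - 28504) + q(445)) = √((136047 + 18226)*(185069 - 28504) - 105) = √(154273*156565 - 105) = √(24153752245 - 105) = √24153752140 = 2*√6038438035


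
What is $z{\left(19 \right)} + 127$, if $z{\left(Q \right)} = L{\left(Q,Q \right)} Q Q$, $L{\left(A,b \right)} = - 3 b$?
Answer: $-20450$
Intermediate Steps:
$z{\left(Q \right)} = - 3 Q^{3}$ ($z{\left(Q \right)} = - 3 Q Q Q = - 3 Q^{2} Q = - 3 Q^{3}$)
$z{\left(19 \right)} + 127 = - 3 \cdot 19^{3} + 127 = \left(-3\right) 6859 + 127 = -20577 + 127 = -20450$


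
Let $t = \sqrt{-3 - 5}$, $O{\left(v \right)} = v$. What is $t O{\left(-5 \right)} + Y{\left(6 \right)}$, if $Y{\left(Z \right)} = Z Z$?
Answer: $36 - 10 i \sqrt{2} \approx 36.0 - 14.142 i$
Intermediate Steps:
$Y{\left(Z \right)} = Z^{2}$
$t = 2 i \sqrt{2}$ ($t = \sqrt{-8} = 2 i \sqrt{2} \approx 2.8284 i$)
$t O{\left(-5 \right)} + Y{\left(6 \right)} = 2 i \sqrt{2} \left(-5\right) + 6^{2} = - 10 i \sqrt{2} + 36 = 36 - 10 i \sqrt{2}$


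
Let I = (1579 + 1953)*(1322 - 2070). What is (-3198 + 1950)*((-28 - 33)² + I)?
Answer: 3292492320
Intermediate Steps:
I = -2641936 (I = 3532*(-748) = -2641936)
(-3198 + 1950)*((-28 - 33)² + I) = (-3198 + 1950)*((-28 - 33)² - 2641936) = -1248*((-61)² - 2641936) = -1248*(3721 - 2641936) = -1248*(-2638215) = 3292492320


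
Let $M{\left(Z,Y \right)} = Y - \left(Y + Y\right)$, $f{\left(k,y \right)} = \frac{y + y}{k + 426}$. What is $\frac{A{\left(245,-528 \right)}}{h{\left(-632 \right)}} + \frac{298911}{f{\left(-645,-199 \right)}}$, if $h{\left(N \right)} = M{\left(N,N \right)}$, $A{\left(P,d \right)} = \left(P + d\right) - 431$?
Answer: $\frac{10342847379}{62884} \approx 1.6448 \cdot 10^{5}$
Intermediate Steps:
$A{\left(P,d \right)} = -431 + P + d$
$f{\left(k,y \right)} = \frac{2 y}{426 + k}$
$M{\left(Z,Y \right)} = - Y$ ($M{\left(Z,Y \right)} = Y - 2 Y = - Y$)
$h{\left(N \right)} = - N$
$\frac{A{\left(245,-528 \right)}}{h{\left(-632 \right)}} + \frac{298911}{f{\left(-645,-199 \right)}} = \frac{-431 + 245 - 528}{\left(-1\right) \left(-632\right)} + \frac{298911}{2 \left(-199\right) \frac{1}{426 - 645}} = - \frac{714}{632} + \frac{298911}{2 \left(-199\right) \frac{1}{-219}} = \left(-714\right) \frac{1}{632} + \frac{298911}{2 \left(-199\right) \left(- \frac{1}{219}\right)} = - \frac{357}{316} + \frac{298911}{\frac{398}{219}} = - \frac{357}{316} + 298911 \cdot \frac{219}{398} = - \frac{357}{316} + \frac{65461509}{398} = \frac{10342847379}{62884}$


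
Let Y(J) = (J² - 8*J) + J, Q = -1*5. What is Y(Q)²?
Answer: 3600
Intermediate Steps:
Q = -5
Y(J) = J² - 7*J
Y(Q)² = (-5*(-7 - 5))² = (-5*(-12))² = 60² = 3600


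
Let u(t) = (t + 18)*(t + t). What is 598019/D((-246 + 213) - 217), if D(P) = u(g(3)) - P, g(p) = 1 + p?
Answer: 598019/426 ≈ 1403.8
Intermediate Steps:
u(t) = 2*t*(18 + t) (u(t) = (18 + t)*(2*t) = 2*t*(18 + t))
D(P) = 176 - P (D(P) = 2*(1 + 3)*(18 + (1 + 3)) - P = 2*4*(18 + 4) - P = 2*4*22 - P = 176 - P)
598019/D((-246 + 213) - 217) = 598019/(176 - ((-246 + 213) - 217)) = 598019/(176 - (-33 - 217)) = 598019/(176 - 1*(-250)) = 598019/(176 + 250) = 598019/426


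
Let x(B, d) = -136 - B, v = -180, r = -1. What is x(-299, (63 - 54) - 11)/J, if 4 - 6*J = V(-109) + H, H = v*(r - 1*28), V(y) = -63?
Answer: -978/5153 ≈ -0.18979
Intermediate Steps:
H = 5220 (H = -180*(-1 - 1*28) = -180*(-1 - 28) = -180*(-29) = 5220)
J = -5153/6 (J = ⅔ - (-63 + 5220)/6 = ⅔ - ⅙*5157 = ⅔ - 1719/2 = -5153/6 ≈ -858.83)
x(-299, (63 - 54) - 11)/J = (-136 - 1*(-299))/(-5153/6) = (-136 + 299)*(-6/5153) = 163*(-6/5153) = -978/5153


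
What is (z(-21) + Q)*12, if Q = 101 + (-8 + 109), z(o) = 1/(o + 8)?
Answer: 31500/13 ≈ 2423.1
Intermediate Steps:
z(o) = 1/(8 + o)
Q = 202 (Q = 101 + 101 = 202)
(z(-21) + Q)*12 = (1/(8 - 21) + 202)*12 = (1/(-13) + 202)*12 = (-1/13 + 202)*12 = (2625/13)*12 = 31500/13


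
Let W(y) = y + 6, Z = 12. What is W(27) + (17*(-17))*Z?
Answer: -3435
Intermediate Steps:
W(y) = 6 + y
W(27) + (17*(-17))*Z = (6 + 27) + (17*(-17))*12 = 33 - 289*12 = 33 - 3468 = -3435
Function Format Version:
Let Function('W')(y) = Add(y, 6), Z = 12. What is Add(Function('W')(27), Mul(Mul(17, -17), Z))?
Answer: -3435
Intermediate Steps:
Function('W')(y) = Add(6, y)
Add(Function('W')(27), Mul(Mul(17, -17), Z)) = Add(Add(6, 27), Mul(Mul(17, -17), 12)) = Add(33, Mul(-289, 12)) = Add(33, -3468) = -3435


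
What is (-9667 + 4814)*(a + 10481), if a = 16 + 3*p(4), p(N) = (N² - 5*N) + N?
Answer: -50941941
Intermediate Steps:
p(N) = N² - 4*N
a = 16 (a = 16 + 3*(4*(-4 + 4)) = 16 + 3*(4*0) = 16 + 3*0 = 16 + 0 = 16)
(-9667 + 4814)*(a + 10481) = (-9667 + 4814)*(16 + 10481) = -4853*10497 = -50941941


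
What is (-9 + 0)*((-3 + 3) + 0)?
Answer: 0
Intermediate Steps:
(-9 + 0)*((-3 + 3) + 0) = -9*(0 + 0) = -9*0 = 0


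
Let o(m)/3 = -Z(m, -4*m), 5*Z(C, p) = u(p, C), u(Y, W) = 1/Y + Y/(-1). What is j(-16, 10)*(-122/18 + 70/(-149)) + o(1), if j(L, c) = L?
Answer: 609947/5364 ≈ 113.71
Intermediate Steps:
u(Y, W) = 1/Y - Y (u(Y, W) = 1/Y + Y*(-1) = 1/Y - Y)
Z(C, p) = -p/5 + 1/(5*p) (Z(C, p) = (1/p - p)/5 = -p/5 + 1/(5*p))
o(m) = 3*(1 - 16*m**2)/(20*m) (o(m) = 3*(-(1 - (-4*m)**2)/(5*((-4*m)))) = 3*(-(-1/(4*m))*(1 - 16*m**2)/5) = 3*(-(-1)*(1 - 16*m**2)/(20*m)) = 3*((1 - 16*m**2)/(20*m)) = 3*(1 - 16*m**2)/(20*m))
j(-16, 10)*(-122/18 + 70/(-149)) + o(1) = -16*(-122/18 + 70/(-149)) + (3/20)*(1 - 16*1**2)/1 = -16*(-122*1/18 + 70*(-1/149)) + (3/20)*1*(1 - 16*1) = -16*(-61/9 - 70/149) + (3/20)*1*(1 - 16) = -16*(-9719/1341) + (3/20)*1*(-15) = 155504/1341 - 9/4 = 609947/5364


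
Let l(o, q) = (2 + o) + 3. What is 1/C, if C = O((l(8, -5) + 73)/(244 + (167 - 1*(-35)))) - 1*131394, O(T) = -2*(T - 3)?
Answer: -223/29299610 ≈ -7.6110e-6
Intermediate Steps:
l(o, q) = 5 + o
O(T) = 6 - 2*T (O(T) = -2*(-3 + T) = 6 - 2*T)
C = -29299610/223 (C = (6 - 2*((5 + 8) + 73)/(244 + (167 - 1*(-35)))) - 1*131394 = (6 - 2*(13 + 73)/(244 + (167 + 35))) - 131394 = (6 - 172/(244 + 202)) - 131394 = (6 - 172/446) - 131394 = (6 - 2*43/223) - 131394 = (6 - 86/223) - 131394 = 1252/223 - 131394 = -29299610/223 ≈ -1.3139e+5)
1/C = 1/(-29299610/223) = -223/29299610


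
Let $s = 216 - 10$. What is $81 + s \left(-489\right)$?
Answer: $-100653$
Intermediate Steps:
$s = 206$
$81 + s \left(-489\right) = 81 + 206 \left(-489\right) = 81 - 100734 = -100653$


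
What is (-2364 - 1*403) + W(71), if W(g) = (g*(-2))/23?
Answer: -63783/23 ≈ -2773.2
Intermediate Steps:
W(g) = -2*g/23 (W(g) = -2*g*(1/23) = -2*g/23)
(-2364 - 1*403) + W(71) = (-2364 - 1*403) - 2/23*71 = (-2364 - 403) - 142/23 = -2767 - 142/23 = -63783/23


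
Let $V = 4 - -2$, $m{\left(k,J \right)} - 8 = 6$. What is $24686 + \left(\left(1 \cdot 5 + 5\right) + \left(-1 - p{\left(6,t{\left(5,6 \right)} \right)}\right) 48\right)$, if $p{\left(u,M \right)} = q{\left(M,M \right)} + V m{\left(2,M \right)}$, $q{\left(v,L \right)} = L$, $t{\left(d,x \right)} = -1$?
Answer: $20664$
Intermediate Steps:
$m{\left(k,J \right)} = 14$ ($m{\left(k,J \right)} = 8 + 6 = 14$)
$V = 6$ ($V = 4 + 2 = 6$)
$p{\left(u,M \right)} = 84 + M$ ($p{\left(u,M \right)} = M + 6 \cdot 14 = M + 84 = 84 + M$)
$24686 + \left(\left(1 \cdot 5 + 5\right) + \left(-1 - p{\left(6,t{\left(5,6 \right)} \right)}\right) 48\right) = 24686 + \left(\left(1 \cdot 5 + 5\right) + \left(-1 - \left(84 - 1\right)\right) 48\right) = 24686 + \left(\left(5 + 5\right) + \left(-1 - 83\right) 48\right) = 24686 + \left(10 + \left(-1 - 83\right) 48\right) = 24686 + \left(10 - 4032\right) = 24686 - 4022 = 20664$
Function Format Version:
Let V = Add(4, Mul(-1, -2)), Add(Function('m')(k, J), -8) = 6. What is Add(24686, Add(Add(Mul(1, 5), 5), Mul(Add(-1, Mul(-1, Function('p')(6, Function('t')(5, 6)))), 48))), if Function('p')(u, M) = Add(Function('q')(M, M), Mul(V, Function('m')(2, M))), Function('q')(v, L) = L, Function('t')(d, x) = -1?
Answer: 20664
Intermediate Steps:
Function('m')(k, J) = 14 (Function('m')(k, J) = Add(8, 6) = 14)
V = 6 (V = Add(4, 2) = 6)
Function('p')(u, M) = Add(84, M) (Function('p')(u, M) = Add(M, Mul(6, 14)) = Add(M, 84) = Add(84, M))
Add(24686, Add(Add(Mul(1, 5), 5), Mul(Add(-1, Mul(-1, Function('p')(6, Function('t')(5, 6)))), 48))) = Add(24686, Add(Add(Mul(1, 5), 5), Mul(Add(-1, Mul(-1, Add(84, -1))), 48))) = Add(24686, Add(Add(5, 5), Mul(Add(-1, Mul(-1, 83)), 48))) = Add(24686, Add(10, Mul(Add(-1, -83), 48))) = Add(24686, Add(10, Mul(-84, 48))) = Add(24686, Add(10, -4032)) = Add(24686, -4022) = 20664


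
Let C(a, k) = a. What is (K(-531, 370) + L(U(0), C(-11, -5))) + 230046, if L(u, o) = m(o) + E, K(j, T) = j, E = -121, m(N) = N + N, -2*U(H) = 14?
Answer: 229372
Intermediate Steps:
U(H) = -7 (U(H) = -½*14 = -7)
m(N) = 2*N
L(u, o) = -121 + 2*o (L(u, o) = 2*o - 121 = -121 + 2*o)
(K(-531, 370) + L(U(0), C(-11, -5))) + 230046 = (-531 + (-121 + 2*(-11))) + 230046 = (-531 + (-121 - 22)) + 230046 = (-531 - 143) + 230046 = -674 + 230046 = 229372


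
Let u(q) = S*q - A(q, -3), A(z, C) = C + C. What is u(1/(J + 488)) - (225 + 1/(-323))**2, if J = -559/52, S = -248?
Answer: -10081311626886/199164061 ≈ -50618.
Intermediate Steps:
A(z, C) = 2*C
J = -43/4 (J = -559*1/52 = -43/4 ≈ -10.750)
u(q) = 6 - 248*q (u(q) = -248*q - 2*(-3) = -248*q - 1*(-6) = -248*q + 6 = 6 - 248*q)
u(1/(J + 488)) - (225 + 1/(-323))**2 = (6 - 248/(-43/4 + 488)) - (225 + 1/(-323))**2 = (6 - 248/1909/4) - (225 - 1/323)**2 = (6 - 248*4/1909) - (72674/323)**2 = (6 - 992/1909) - 1*5281510276/104329 = 10462/1909 - 5281510276/104329 = -10081311626886/199164061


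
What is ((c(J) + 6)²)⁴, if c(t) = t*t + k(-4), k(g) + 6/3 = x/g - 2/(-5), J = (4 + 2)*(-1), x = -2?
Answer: 783044537099820227521/100000000 ≈ 7.8304e+12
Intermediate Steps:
J = -6 (J = 6*(-1) = -6)
k(g) = -8/5 - 2/g (k(g) = -2 + (-2/g - 2/(-5)) = -2 + (-2/g - 2*(-⅕)) = -2 + (-2/g + ⅖) = -2 + (⅖ - 2/g) = -8/5 - 2/g)
c(t) = -11/10 + t² (c(t) = t*t + (-8/5 - 2/(-4)) = t² + (-8/5 - 2*(-¼)) = t² + (-8/5 + ½) = t² - 11/10 = -11/10 + t²)
((c(J) + 6)²)⁴ = (((-11/10 + (-6)²) + 6)²)⁴ = (((-11/10 + 36) + 6)²)⁴ = ((349/10 + 6)²)⁴ = ((409/10)²)⁴ = (167281/100)⁴ = 783044537099820227521/100000000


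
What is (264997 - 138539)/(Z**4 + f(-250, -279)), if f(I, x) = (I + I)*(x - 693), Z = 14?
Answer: 63229/262208 ≈ 0.24114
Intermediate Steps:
f(I, x) = 2*I*(-693 + x) (f(I, x) = (2*I)*(-693 + x) = 2*I*(-693 + x))
(264997 - 138539)/(Z**4 + f(-250, -279)) = (264997 - 138539)/(14**4 + 2*(-250)*(-693 - 279)) = 126458/(38416 + 2*(-250)*(-972)) = 126458/(38416 + 486000) = 126458/524416 = 126458*(1/524416) = 63229/262208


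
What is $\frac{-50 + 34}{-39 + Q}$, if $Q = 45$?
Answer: $- \frac{8}{3} \approx -2.6667$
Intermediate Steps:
$\frac{-50 + 34}{-39 + Q} = \frac{-50 + 34}{-39 + 45} = \frac{1}{6} \left(-16\right) = - \frac{8}{3}$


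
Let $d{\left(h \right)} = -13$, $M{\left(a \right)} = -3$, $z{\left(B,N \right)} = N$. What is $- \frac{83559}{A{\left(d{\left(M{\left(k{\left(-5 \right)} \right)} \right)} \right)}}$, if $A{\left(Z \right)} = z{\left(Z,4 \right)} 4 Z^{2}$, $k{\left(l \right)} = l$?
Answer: $- \frac{83559}{2704} \approx -30.902$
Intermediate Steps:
$A{\left(Z \right)} = 16 Z^{2}$ ($A{\left(Z \right)} = 4 \cdot 4 Z^{2} = 16 Z^{2}$)
$- \frac{83559}{A{\left(d{\left(M{\left(k{\left(-5 \right)} \right)} \right)} \right)}} = - \frac{83559}{16 \left(-13\right)^{2}} = - \frac{83559}{16 \cdot 169} = - \frac{83559}{2704}$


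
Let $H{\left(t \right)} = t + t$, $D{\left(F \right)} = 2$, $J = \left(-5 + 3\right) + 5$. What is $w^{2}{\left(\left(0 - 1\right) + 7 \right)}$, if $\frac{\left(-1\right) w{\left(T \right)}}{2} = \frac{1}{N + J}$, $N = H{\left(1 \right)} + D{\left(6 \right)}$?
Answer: $\frac{4}{49} \approx 0.081633$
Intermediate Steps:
$J = 3$ ($J = -2 + 5 = 3$)
$H{\left(t \right)} = 2 t$
$N = 4$ ($N = 2 \cdot 1 + 2 = 2 + 2 = 4$)
$w{\left(T \right)} = - \frac{2}{7}$ ($w{\left(T \right)} = - \frac{2}{4 + 3} = - \frac{2}{7}$)
$w^{2}{\left(\left(0 - 1\right) + 7 \right)} = \left(- \frac{2}{7}\right)^{2} = \frac{4}{49}$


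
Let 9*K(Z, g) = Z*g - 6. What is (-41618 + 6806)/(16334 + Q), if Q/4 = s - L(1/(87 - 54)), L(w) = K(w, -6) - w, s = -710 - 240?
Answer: -1723194/620575 ≈ -2.7768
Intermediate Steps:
K(Z, g) = -⅔ + Z*g/9 (K(Z, g) = (Z*g - 6)/9 = (-6 + Z*g)/9 = -⅔ + Z*g/9)
s = -950
L(w) = -⅔ - 5*w/3 (L(w) = (-⅔ + (⅑)*w*(-6)) - w = (-⅔ - 2*w/3) - w = -⅔ - 5*w/3)
Q = -375916/99 (Q = 4*(-950 - (-⅔ - 5/(3*(87 - 54)))) = 4*(-950 - (-⅔ - 5/3/33)) = 4*(-950 - (-⅔ - 5/3*1/33)) = 4*(-950 - (-⅔ - 5/99)) = 4*(-950 - 1*(-71/99)) = 4*(-950 + 71/99) = 4*(-93979/99) = -375916/99 ≈ -3797.1)
(-41618 + 6806)/(16334 + Q) = (-41618 + 6806)/(16334 - 375916/99) = -34812/1241150/99 = -34812*99/1241150 = -1723194/620575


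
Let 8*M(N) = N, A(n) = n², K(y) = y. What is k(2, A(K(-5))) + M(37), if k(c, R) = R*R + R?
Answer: 5237/8 ≈ 654.63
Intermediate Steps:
M(N) = N/8
k(c, R) = R + R² (k(c, R) = R² + R = R + R²)
k(2, A(K(-5))) + M(37) = (-5)²*(1 + (-5)²) + (⅛)*37 = 25*(1 + 25) + 37/8 = 25*26 + 37/8 = 650 + 37/8 = 5237/8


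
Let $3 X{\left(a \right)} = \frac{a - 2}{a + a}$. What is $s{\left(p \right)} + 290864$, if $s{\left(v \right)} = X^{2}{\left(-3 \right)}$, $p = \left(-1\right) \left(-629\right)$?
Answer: $\frac{94239961}{324} \approx 2.9086 \cdot 10^{5}$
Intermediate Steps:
$p = 629$
$X{\left(a \right)} = \frac{-2 + a}{6 a}$ ($X{\left(a \right)} = \frac{\left(a - 2\right) \frac{1}{a + a}}{3} = \frac{\left(-2 + a\right) \frac{1}{2 a}}{3} = \frac{\frac{1}{2} \frac{1}{a} \left(-2 + a\right)}{3} = \frac{-2 + a}{6 a}$)
$s{\left(v \right)} = \frac{25}{324}$ ($s{\left(v \right)} = \left(\frac{-2 - 3}{6 \left(-3\right)}\right)^{2} = \left(\frac{1}{6} \left(- \frac{1}{3}\right) \left(-5\right)\right)^{2} = \left(\frac{5}{18}\right)^{2} = \frac{25}{324}$)
$s{\left(p \right)} + 290864 = \frac{25}{324} + 290864 = \frac{94239961}{324}$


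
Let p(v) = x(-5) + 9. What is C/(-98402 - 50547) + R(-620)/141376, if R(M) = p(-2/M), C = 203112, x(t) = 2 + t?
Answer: -14357134209/10528906912 ≈ -1.3636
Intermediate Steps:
p(v) = 6 (p(v) = (2 - 5) + 9 = -3 + 9 = 6)
R(M) = 6
C/(-98402 - 50547) + R(-620)/141376 = 203112/(-98402 - 50547) + 6/141376 = 203112/(-148949) + 6*(1/141376) = 203112*(-1/148949) + 3/70688 = -203112/148949 + 3/70688 = -14357134209/10528906912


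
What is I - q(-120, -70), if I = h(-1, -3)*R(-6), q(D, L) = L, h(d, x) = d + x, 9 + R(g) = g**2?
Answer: -38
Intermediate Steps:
R(g) = -9 + g**2
I = -108 (I = (-1 - 3)*(-9 + (-6)**2) = -4*(-9 + 36) = -4*27 = -108)
I - q(-120, -70) = -108 - 1*(-70) = -108 + 70 = -38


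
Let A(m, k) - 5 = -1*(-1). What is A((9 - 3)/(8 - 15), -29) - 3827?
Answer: -3821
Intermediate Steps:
A(m, k) = 6 (A(m, k) = 5 - 1*(-1) = 5 + 1 = 6)
A((9 - 3)/(8 - 15), -29) - 3827 = 6 - 3827 = -3821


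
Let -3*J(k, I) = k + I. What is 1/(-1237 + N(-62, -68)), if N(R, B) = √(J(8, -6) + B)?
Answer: -3711/4590713 - I*√618/4590713 ≈ -0.00080837 - 5.4152e-6*I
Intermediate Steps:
J(k, I) = -I/3 - k/3 (J(k, I) = -(k + I)/3 = -(I + k)/3 = -I/3 - k/3)
N(R, B) = √(-⅔ + B) (N(R, B) = √((-⅓*(-6) - ⅓*8) + B) = √((2 - 8/3) + B) = √(-⅔ + B))
1/(-1237 + N(-62, -68)) = 1/(-1237 + √(-6 + 9*(-68))/3) = 1/(-1237 + √(-6 - 612)/3) = 1/(-1237 + √(-618)/3) = 1/(-1237 + (I*√618)/3) = 1/(-1237 + I*√618/3)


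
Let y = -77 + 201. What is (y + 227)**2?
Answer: 123201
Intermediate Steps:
y = 124
(y + 227)**2 = (124 + 227)**2 = 351**2 = 123201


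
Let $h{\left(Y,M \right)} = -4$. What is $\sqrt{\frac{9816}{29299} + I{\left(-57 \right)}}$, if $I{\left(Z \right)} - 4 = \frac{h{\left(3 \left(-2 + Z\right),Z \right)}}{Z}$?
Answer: $\frac{4 \sqrt{767894121615}}{1670043} \approx 2.0989$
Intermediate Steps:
$I{\left(Z \right)} = 4 - \frac{4}{Z}$
$\sqrt{\frac{9816}{29299} + I{\left(-57 \right)}} = \sqrt{\frac{9816}{29299} + \left(4 - \frac{4}{-57}\right)} = \sqrt{9816 \cdot \frac{1}{29299} + \left(4 - - \frac{4}{57}\right)} = \sqrt{\frac{9816}{29299} + \left(4 + \frac{4}{57}\right)} = \sqrt{\frac{9816}{29299} + \frac{232}{57}} = \sqrt{\frac{7356880}{1670043}} = \frac{4 \sqrt{767894121615}}{1670043}$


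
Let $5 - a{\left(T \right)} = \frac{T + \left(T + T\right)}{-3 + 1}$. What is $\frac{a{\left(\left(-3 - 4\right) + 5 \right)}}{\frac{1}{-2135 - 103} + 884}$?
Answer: $\frac{4476}{1978391} \approx 0.0022624$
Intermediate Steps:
$a{\left(T \right)} = 5 + \frac{3 T}{2}$ ($a{\left(T \right)} = 5 - \frac{T + \left(T + T\right)}{-3 + 1} = 5 - \frac{T + 2 T}{-2} = 5 - 3 T \left(- \frac{1}{2}\right) = 5 - - \frac{3 T}{2} = 5 + \frac{3 T}{2}$)
$\frac{a{\left(\left(-3 - 4\right) + 5 \right)}}{\frac{1}{-2135 - 103} + 884} = \frac{5 + \frac{3 \left(\left(-3 - 4\right) + 5\right)}{2}}{\frac{1}{-2135 - 103} + 884} = \frac{5 + \frac{3 \left(-7 + 5\right)}{2}}{\frac{1}{-2238} + 884} = \frac{5 + \frac{3}{2} \left(-2\right)}{- \frac{1}{2238} + 884} = \frac{5 - 3}{\frac{1978391}{2238}} = 2 \cdot \frac{2238}{1978391} = \frac{4476}{1978391}$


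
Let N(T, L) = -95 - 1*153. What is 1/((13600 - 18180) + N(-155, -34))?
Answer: -1/4828 ≈ -0.00020713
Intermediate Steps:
N(T, L) = -248 (N(T, L) = -95 - 153 = -248)
1/((13600 - 18180) + N(-155, -34)) = 1/((13600 - 18180) - 248) = 1/(-4580 - 248) = 1/(-4828) = -1/4828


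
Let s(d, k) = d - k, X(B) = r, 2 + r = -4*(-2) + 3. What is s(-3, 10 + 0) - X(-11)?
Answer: -22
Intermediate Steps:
r = 9 (r = -2 + (-4*(-2) + 3) = -2 + (8 + 3) = -2 + 11 = 9)
X(B) = 9
s(-3, 10 + 0) - X(-11) = (-3 - (10 + 0)) - 1*9 = (-3 - 1*10) - 9 = (-3 - 10) - 9 = -13 - 9 = -22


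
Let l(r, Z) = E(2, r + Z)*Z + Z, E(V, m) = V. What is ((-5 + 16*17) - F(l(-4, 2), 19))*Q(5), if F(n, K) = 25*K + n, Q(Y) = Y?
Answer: -1070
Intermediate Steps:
l(r, Z) = 3*Z (l(r, Z) = 2*Z + Z = 3*Z)
F(n, K) = n + 25*K
((-5 + 16*17) - F(l(-4, 2), 19))*Q(5) = ((-5 + 16*17) - (3*2 + 25*19))*5 = ((-5 + 272) - (6 + 475))*5 = (267 - 1*481)*5 = (267 - 481)*5 = -214*5 = -1070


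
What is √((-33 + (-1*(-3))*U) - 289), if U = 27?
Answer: I*√241 ≈ 15.524*I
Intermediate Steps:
√((-33 + (-1*(-3))*U) - 289) = √((-33 - 1*(-3)*27) - 289) = √((-33 + 3*27) - 289) = √((-33 + 81) - 289) = √(48 - 289) = √(-241) = I*√241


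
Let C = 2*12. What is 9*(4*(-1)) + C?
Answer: -12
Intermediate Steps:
C = 24
9*(4*(-1)) + C = 9*(4*(-1)) + 24 = 9*(-4) + 24 = -36 + 24 = -12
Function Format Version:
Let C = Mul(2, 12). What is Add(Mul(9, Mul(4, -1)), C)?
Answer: -12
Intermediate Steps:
C = 24
Add(Mul(9, Mul(4, -1)), C) = Add(Mul(9, Mul(4, -1)), 24) = Add(Mul(9, -4), 24) = Add(-36, 24) = -12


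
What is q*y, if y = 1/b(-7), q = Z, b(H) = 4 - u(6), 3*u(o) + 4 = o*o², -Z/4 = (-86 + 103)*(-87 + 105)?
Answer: 459/25 ≈ 18.360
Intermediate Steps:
Z = -1224 (Z = -4*(-86 + 103)*(-87 + 105) = -68*18 = -4*306 = -1224)
u(o) = -4/3 + o³/3 (u(o) = -4/3 + (o*o²)/3 = -4/3 + o³/3)
b(H) = -200/3 (b(H) = 4 - (-4/3 + (⅓)*6³) = 4 - (-4/3 + (⅓)*216) = 4 - (-4/3 + 72) = 4 - 1*212/3 = 4 - 212/3 = -200/3)
q = -1224
y = -3/200 (y = 1/(-200/3) = -3/200 ≈ -0.015000)
q*y = -1224*(-3/200) = 459/25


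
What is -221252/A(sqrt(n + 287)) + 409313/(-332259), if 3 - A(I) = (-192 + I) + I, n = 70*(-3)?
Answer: -14350466870681/12531812703 - 442504*sqrt(77)/37717 ≈ -1248.1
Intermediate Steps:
n = -210
A(I) = 195 - 2*I (A(I) = 3 - ((-192 + I) + I) = 3 - (-192 + 2*I) = 3 + (192 - 2*I) = 195 - 2*I)
-221252/A(sqrt(n + 287)) + 409313/(-332259) = -221252/(195 - 2*sqrt(-210 + 287)) + 409313/(-332259) = -221252/(195 - 2*sqrt(77)) + 409313*(-1/332259) = -221252/(195 - 2*sqrt(77)) - 409313/332259 = -409313/332259 - 221252/(195 - 2*sqrt(77))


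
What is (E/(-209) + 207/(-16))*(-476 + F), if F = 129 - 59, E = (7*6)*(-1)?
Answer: 8645973/1672 ≈ 5171.0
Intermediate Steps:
E = -42 (E = 42*(-1) = -42)
F = 70
(E/(-209) + 207/(-16))*(-476 + F) = (-42/(-209) + 207/(-16))*(-476 + 70) = (-42*(-1/209) + 207*(-1/16))*(-406) = (42/209 - 207/16)*(-406) = -42591/3344*(-406) = 8645973/1672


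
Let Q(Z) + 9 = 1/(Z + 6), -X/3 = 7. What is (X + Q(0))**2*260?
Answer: 2082665/9 ≈ 2.3141e+5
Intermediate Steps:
X = -21 (X = -3*7 = -21)
Q(Z) = -9 + 1/(6 + Z) (Q(Z) = -9 + 1/(Z + 6) = -9 + 1/(6 + Z))
(X + Q(0))**2*260 = (-21 + (-53 - 9*0)/(6 + 0))**2*260 = (-21 + (-53 + 0)/6)**2*260 = (-21 + (1/6)*(-53))**2*260 = (-21 - 53/6)**2*260 = (-179/6)**2*260 = (32041/36)*260 = 2082665/9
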